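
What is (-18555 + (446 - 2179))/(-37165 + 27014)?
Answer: 20288/10151 ≈ 1.9986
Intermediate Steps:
(-18555 + (446 - 2179))/(-37165 + 27014) = (-18555 - 1733)/(-10151) = -20288*(-1/10151) = 20288/10151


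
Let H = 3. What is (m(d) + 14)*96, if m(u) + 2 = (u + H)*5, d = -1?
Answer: 2112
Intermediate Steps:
m(u) = 13 + 5*u (m(u) = -2 + (u + 3)*5 = -2 + (3 + u)*5 = -2 + (15 + 5*u) = 13 + 5*u)
(m(d) + 14)*96 = ((13 + 5*(-1)) + 14)*96 = ((13 - 5) + 14)*96 = (8 + 14)*96 = 22*96 = 2112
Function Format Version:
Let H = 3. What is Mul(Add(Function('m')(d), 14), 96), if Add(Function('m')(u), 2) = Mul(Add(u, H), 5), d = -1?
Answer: 2112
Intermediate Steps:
Function('m')(u) = Add(13, Mul(5, u)) (Function('m')(u) = Add(-2, Mul(Add(u, 3), 5)) = Add(-2, Mul(Add(3, u), 5)) = Add(-2, Add(15, Mul(5, u))) = Add(13, Mul(5, u)))
Mul(Add(Function('m')(d), 14), 96) = Mul(Add(Add(13, Mul(5, -1)), 14), 96) = Mul(Add(Add(13, -5), 14), 96) = Mul(Add(8, 14), 96) = Mul(22, 96) = 2112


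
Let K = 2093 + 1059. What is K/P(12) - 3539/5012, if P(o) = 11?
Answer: 15758895/55132 ≈ 285.84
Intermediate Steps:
K = 3152
K/P(12) - 3539/5012 = 3152/11 - 3539/5012 = 15758895/55132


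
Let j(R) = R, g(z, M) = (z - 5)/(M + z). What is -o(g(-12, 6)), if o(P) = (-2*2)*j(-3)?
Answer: -12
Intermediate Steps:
g(z, M) = (-5 + z)/(M + z)
o(P) = 12 (o(P) = -2*2*(-3) = -4*(-3) = 12)
-o(g(-12, 6)) = -1*12 = -12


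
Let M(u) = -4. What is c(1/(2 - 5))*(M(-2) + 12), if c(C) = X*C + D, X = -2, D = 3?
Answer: 88/3 ≈ 29.333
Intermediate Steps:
c(C) = 3 - 2*C (c(C) = -2*C + 3 = 3 - 2*C)
c(1/(2 - 5))*(M(-2) + 12) = (3 - 2/(2 - 5))*(-4 + 12) = (3 - 2/(-3))*8 = (3 - 2*(-1/3))*8 = (3 + 2/3)*8 = (11/3)*8 = 88/3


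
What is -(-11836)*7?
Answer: 82852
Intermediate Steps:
-(-11836)*7 = -269*(-308) = 82852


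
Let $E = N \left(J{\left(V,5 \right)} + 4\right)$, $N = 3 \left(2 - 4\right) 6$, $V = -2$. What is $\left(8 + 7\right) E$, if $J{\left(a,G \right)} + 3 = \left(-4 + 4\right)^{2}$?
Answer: $-540$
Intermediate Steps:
$J{\left(a,G \right)} = -3$ ($J{\left(a,G \right)} = -3 + \left(-4 + 4\right)^{2} = -3 + 0^{2} = -3 + 0 = -3$)
$N = -36$ ($N = 3 \left(-2\right) 6 = \left(-6\right) 6 = -36$)
$E = -36$ ($E = - 36 \left(-3 + 4\right) = \left(-36\right) 1 = -36$)
$\left(8 + 7\right) E = \left(8 + 7\right) \left(-36\right) = 15 \left(-36\right) = -540$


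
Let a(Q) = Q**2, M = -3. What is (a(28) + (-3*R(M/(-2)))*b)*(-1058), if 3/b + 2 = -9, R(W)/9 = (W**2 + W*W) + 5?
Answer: -9938323/11 ≈ -9.0348e+5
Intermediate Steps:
R(W) = 45 + 18*W**2 (R(W) = 9*((W**2 + W*W) + 5) = 9*((W**2 + W**2) + 5) = 9*(2*W**2 + 5) = 9*(5 + 2*W**2) = 45 + 18*W**2)
b = -3/11 (b = 3/(-2 - 9) = 3/(-11) = 3*(-1/11) = -3/11 ≈ -0.27273)
(a(28) + (-3*R(M/(-2)))*b)*(-1058) = (28**2 - 3*(45 + 18*(-3/(-2))**2)*(-3/11))*(-1058) = (784 - 3*(45 + 18*(-3*(-1/2))**2)*(-3/11))*(-1058) = (784 - 3*(45 + 18*(3/2)**2)*(-3/11))*(-1058) = (784 - 3*(45 + 18*(9/4))*(-3/11))*(-1058) = (784 - 3*(45 + 81/2)*(-3/11))*(-1058) = (784 - 3*171/2*(-3/11))*(-1058) = (784 - 513/2*(-3/11))*(-1058) = (784 + 1539/22)*(-1058) = (18787/22)*(-1058) = -9938323/11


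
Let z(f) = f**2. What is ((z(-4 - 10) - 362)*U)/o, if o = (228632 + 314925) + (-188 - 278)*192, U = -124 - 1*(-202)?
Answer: -12948/454085 ≈ -0.028514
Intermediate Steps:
U = 78 (U = -124 + 202 = 78)
o = 454085 (o = 543557 - 466*192 = 543557 - 89472 = 454085)
((z(-4 - 10) - 362)*U)/o = (((-4 - 10)**2 - 362)*78)/454085 = (((-14)**2 - 362)*78)*(1/454085) = ((196 - 362)*78)*(1/454085) = -166*78*(1/454085) = -12948*1/454085 = -12948/454085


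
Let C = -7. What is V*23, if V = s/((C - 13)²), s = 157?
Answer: 3611/400 ≈ 9.0275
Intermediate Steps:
V = 157/400 (V = 157/((-7 - 13)²) = 157/((-20)²) = 157/400 ≈ 0.39250)
V*23 = (157/400)*23 = 3611/400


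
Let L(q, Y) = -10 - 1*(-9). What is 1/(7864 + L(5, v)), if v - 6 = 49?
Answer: 1/7863 ≈ 0.00012718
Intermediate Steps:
v = 55 (v = 6 + 49 = 55)
L(q, Y) = -1 (L(q, Y) = -10 + 9 = -1)
1/(7864 + L(5, v)) = 1/(7864 - 1) = 1/7863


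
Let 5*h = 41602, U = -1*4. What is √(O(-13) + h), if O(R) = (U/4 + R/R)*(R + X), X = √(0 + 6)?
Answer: √208010/5 ≈ 91.216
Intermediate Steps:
U = -4
X = √6 ≈ 2.4495
h = 41602/5 (h = (⅕)*41602 = 41602/5 ≈ 8320.4)
O(R) = 0 (O(R) = (-4/4 + R/R)*(R + √6) = (-4*¼ + 1)*(R + √6) = (-1 + 1)*(R + √6) = 0*(R + √6) = 0)
√(O(-13) + h) = √(0 + 41602/5) = √(41602/5) = √208010/5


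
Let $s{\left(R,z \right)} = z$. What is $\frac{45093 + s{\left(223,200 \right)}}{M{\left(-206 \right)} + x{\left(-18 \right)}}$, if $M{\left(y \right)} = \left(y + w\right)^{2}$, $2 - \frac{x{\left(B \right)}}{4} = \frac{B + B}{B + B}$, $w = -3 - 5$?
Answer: $\frac{45293}{45800} \approx 0.98893$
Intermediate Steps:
$w = -8$ ($w = -3 + \left(-5 + 0\right) = -3 - 5 = -8$)
$x{\left(B \right)} = 4$ ($x{\left(B \right)} = 8 - 4 \frac{B + B}{B + B} = 8 - 4 \frac{2 B}{2 B} = 8 - 4 \cdot 2 B \frac{1}{2 B} = 8 - 4 = 4$)
$M{\left(y \right)} = \left(-8 + y\right)^{2}$ ($M{\left(y \right)} = \left(y - 8\right)^{2} = \left(-8 + y\right)^{2}$)
$\frac{45093 + s{\left(223,200 \right)}}{M{\left(-206 \right)} + x{\left(-18 \right)}} = \frac{45093 + 200}{\left(-8 - 206\right)^{2} + 4} = \frac{45293}{\left(-214\right)^{2} + 4} = \frac{45293}{45796 + 4} = \frac{45293}{45800}$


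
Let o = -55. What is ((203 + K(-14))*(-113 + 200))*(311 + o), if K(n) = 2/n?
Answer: 31626240/7 ≈ 4.5180e+6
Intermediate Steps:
((203 + K(-14))*(-113 + 200))*(311 + o) = ((203 + 2/(-14))*(-113 + 200))*(311 - 55) = ((203 + 2*(-1/14))*87)*256 = ((203 - 1/7)*87)*256 = ((1420/7)*87)*256 = (123540/7)*256 = 31626240/7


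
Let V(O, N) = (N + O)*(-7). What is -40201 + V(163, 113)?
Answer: -42133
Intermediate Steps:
V(O, N) = -7*N - 7*O
-40201 + V(163, 113) = -40201 + (-7*113 - 7*163) = -40201 + (-791 - 1141) = -40201 - 1932 = -42133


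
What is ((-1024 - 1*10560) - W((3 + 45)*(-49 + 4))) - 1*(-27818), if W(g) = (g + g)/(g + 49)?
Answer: 34265654/2111 ≈ 16232.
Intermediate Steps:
W(g) = 2*g/(49 + g) (W(g) = (2*g)/(49 + g) = 2*g/(49 + g))
((-1024 - 1*10560) - W((3 + 45)*(-49 + 4))) - 1*(-27818) = ((-1024 - 1*10560) - 2*(3 + 45)*(-49 + 4)/(49 + (3 + 45)*(-49 + 4))) - 1*(-27818) = ((-1024 - 10560) - 2*48*(-45)/(49 + 48*(-45))) + 27818 = (-11584 - 2*(-2160)/(49 - 2160)) + 27818 = (-11584 - 2*(-2160)/(-2111)) + 27818 = (-11584 - 2*(-2160)*(-1)/2111) + 27818 = (-11584 - 1*4320/2111) + 27818 = (-11584 - 4320/2111) + 27818 = -24458144/2111 + 27818 = 34265654/2111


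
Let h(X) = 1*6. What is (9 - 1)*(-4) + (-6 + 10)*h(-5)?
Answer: -8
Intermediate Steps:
h(X) = 6
(9 - 1)*(-4) + (-6 + 10)*h(-5) = (9 - 1)*(-4) + (-6 + 10)*6 = 8*(-4) + 4*6 = -32 + 24 = -8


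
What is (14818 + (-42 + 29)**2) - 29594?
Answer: -14607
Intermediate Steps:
(14818 + (-42 + 29)**2) - 29594 = (14818 + (-13)**2) - 29594 = (14818 + 169) - 29594 = 14987 - 29594 = -14607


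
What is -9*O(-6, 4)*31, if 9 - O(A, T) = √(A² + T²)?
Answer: -2511 + 558*√13 ≈ -499.10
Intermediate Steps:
O(A, T) = 9 - √(A² + T²)
-9*O(-6, 4)*31 = -9*(9 - √((-6)² + 4²))*31 = -9*(9 - √(36 + 16))*31 = -9*(9 - √52)*31 = -9*(9 - 2*√13)*31 = (-81 + 18*√13)*31 = -2511 + 558*√13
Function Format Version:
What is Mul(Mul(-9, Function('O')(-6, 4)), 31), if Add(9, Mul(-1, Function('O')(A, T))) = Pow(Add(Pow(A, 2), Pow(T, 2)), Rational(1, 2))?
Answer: Add(-2511, Mul(558, Pow(13, Rational(1, 2)))) ≈ -499.10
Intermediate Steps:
Function('O')(A, T) = Add(9, Mul(-1, Pow(Add(Pow(A, 2), Pow(T, 2)), Rational(1, 2))))
Mul(Mul(-9, Function('O')(-6, 4)), 31) = Mul(Mul(-9, Add(9, Mul(-1, Pow(Add(Pow(-6, 2), Pow(4, 2)), Rational(1, 2))))), 31) = Mul(Mul(-9, Add(9, Mul(-1, Pow(Add(36, 16), Rational(1, 2))))), 31) = Mul(Mul(-9, Add(9, Mul(-1, Pow(52, Rational(1, 2))))), 31) = Mul(Mul(-9, Add(9, Mul(-1, Mul(2, Pow(13, Rational(1, 2)))))), 31) = Mul(Mul(-9, Add(9, Mul(-2, Pow(13, Rational(1, 2))))), 31) = Mul(Add(-81, Mul(18, Pow(13, Rational(1, 2)))), 31) = Add(-2511, Mul(558, Pow(13, Rational(1, 2))))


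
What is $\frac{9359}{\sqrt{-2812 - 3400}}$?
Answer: $- \frac{9359 i \sqrt{1553}}{3106} \approx - 118.74 i$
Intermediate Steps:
$\frac{9359}{\sqrt{-2812 - 3400}} = \frac{9359}{\sqrt{-6212}} = \frac{9359}{2 i \sqrt{1553}} = 9359 \left(- \frac{i \sqrt{1553}}{3106}\right) = - \frac{9359 i \sqrt{1553}}{3106}$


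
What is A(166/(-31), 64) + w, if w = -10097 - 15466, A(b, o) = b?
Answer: -792619/31 ≈ -25568.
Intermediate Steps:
w = -25563
A(166/(-31), 64) + w = 166/(-31) - 25563 = 166*(-1/31) - 25563 = -166/31 - 25563 = -792619/31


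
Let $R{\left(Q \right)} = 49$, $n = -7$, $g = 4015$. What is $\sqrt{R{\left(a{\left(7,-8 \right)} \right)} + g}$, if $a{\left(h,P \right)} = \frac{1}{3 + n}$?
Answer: $4 \sqrt{254} \approx 63.75$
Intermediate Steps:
$a{\left(h,P \right)} = - \frac{1}{4}$ ($a{\left(h,P \right)} = \frac{1}{3 - 7} = \frac{1}{-4} = - \frac{1}{4}$)
$\sqrt{R{\left(a{\left(7,-8 \right)} \right)} + g} = \sqrt{49 + 4015} = \sqrt{4064} = 4 \sqrt{254}$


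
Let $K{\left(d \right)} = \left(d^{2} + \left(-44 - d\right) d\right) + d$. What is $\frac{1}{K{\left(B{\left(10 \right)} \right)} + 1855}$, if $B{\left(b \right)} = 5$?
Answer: $\frac{1}{1640} \approx 0.00060976$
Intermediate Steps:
$K{\left(d \right)} = d + d^{2} + d \left(-44 - d\right)$ ($K{\left(d \right)} = \left(d^{2} + d \left(-44 - d\right)\right) + d = d + d^{2} + d \left(-44 - d\right)$)
$\frac{1}{K{\left(B{\left(10 \right)} \right)} + 1855} = \frac{1}{\left(-43\right) 5 + 1855} = \frac{1}{-215 + 1855} = \frac{1}{1640}$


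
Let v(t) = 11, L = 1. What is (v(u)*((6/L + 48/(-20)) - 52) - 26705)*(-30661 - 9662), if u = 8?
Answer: 5491468401/5 ≈ 1.0983e+9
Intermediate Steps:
(v(u)*((6/L + 48/(-20)) - 52) - 26705)*(-30661 - 9662) = (11*((6/1 + 48/(-20)) - 52) - 26705)*(-30661 - 9662) = (11*((6*1 + 48*(-1/20)) - 52) - 26705)*(-40323) = (11*((6 - 12/5) - 52) - 26705)*(-40323) = (11*(18/5 - 52) - 26705)*(-40323) = (11*(-242/5) - 26705)*(-40323) = (-2662/5 - 26705)*(-40323) = -136187/5*(-40323) = 5491468401/5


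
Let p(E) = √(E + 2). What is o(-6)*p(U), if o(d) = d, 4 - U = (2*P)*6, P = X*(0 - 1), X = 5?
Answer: -6*√66 ≈ -48.744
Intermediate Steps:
P = -5 (P = 5*(0 - 1) = 5*(-1) = -5)
U = 64 (U = 4 - 2*(-5)*6 = 4 - (-10)*6 = 4 - 1*(-60) = 4 + 60 = 64)
p(E) = √(2 + E)
o(-6)*p(U) = -6*√(2 + 64) = -6*√66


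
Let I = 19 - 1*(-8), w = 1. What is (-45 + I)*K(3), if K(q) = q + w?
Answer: -72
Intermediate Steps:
I = 27 (I = 19 + 8 = 27)
K(q) = 1 + q (K(q) = q + 1 = 1 + q)
(-45 + I)*K(3) = (-45 + 27)*(1 + 3) = -18*4 = -72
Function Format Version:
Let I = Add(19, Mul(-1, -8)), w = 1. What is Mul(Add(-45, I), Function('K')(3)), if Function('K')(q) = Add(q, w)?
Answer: -72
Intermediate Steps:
I = 27 (I = Add(19, 8) = 27)
Function('K')(q) = Add(1, q) (Function('K')(q) = Add(q, 1) = Add(1, q))
Mul(Add(-45, I), Function('K')(3)) = Mul(Add(-45, 27), Add(1, 3)) = Mul(-18, 4) = -72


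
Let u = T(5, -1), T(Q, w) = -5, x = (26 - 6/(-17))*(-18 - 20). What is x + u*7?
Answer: -17619/17 ≈ -1036.4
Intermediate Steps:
x = -17024/17 (x = (26 - 6*(-1/17))*(-38) = (26 + 6/17)*(-38) = (448/17)*(-38) = -17024/17 ≈ -1001.4)
u = -5
x + u*7 = -17024/17 - 5*7 = -17024/17 - 35 = -17619/17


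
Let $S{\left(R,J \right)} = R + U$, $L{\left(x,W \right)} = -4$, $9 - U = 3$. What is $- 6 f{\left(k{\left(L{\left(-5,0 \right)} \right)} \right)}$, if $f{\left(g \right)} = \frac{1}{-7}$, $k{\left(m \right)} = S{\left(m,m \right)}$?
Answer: $\frac{6}{7} \approx 0.85714$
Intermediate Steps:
$U = 6$ ($U = 9 - 3 = 6$)
$S{\left(R,J \right)} = 6 + R$ ($S{\left(R,J \right)} = R + 6 = 6 + R$)
$k{\left(m \right)} = 6 + m$
$f{\left(g \right)} = - \frac{1}{7}$
$- 6 f{\left(k{\left(L{\left(-5,0 \right)} \right)} \right)} = \left(-6\right) \left(- \frac{1}{7}\right) = \frac{6}{7}$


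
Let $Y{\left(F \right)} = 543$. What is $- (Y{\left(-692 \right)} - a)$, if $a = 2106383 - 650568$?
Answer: $1455272$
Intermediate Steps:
$a = 1455815$
$- (Y{\left(-692 \right)} - a) = - (543 - 1455815) = \left(-1\right) \left(-1455272\right) = 1455272$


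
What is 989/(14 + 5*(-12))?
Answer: -43/2 ≈ -21.500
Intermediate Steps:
989/(14 + 5*(-12)) = 989/(14 - 60) = 989/(-46) = -1/46*989 = -43/2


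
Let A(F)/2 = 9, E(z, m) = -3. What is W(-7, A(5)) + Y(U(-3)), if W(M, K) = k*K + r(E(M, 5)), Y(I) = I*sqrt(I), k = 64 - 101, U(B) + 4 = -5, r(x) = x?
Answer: -669 - 27*I ≈ -669.0 - 27.0*I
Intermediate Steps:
U(B) = -9 (U(B) = -4 - 5 = -9)
k = -37
A(F) = 18 (A(F) = 2*9 = 18)
Y(I) = I**(3/2)
W(M, K) = -3 - 37*K (W(M, K) = -37*K - 3 = -3 - 37*K)
W(-7, A(5)) + Y(U(-3)) = (-3 - 37*18) + (-9)**(3/2) = (-3 - 666) - 27*I = -669 - 27*I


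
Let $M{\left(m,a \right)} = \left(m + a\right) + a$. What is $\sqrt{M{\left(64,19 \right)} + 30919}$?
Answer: $\sqrt{31021} \approx 176.13$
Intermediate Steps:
$M{\left(m,a \right)} = m + 2 a$ ($M{\left(m,a \right)} = \left(a + m\right) + a = m + 2 a$)
$\sqrt{M{\left(64,19 \right)} + 30919} = \sqrt{\left(64 + 2 \cdot 19\right) + 30919} = \sqrt{\left(64 + 38\right) + 30919} = \sqrt{102 + 30919} = \sqrt{31021}$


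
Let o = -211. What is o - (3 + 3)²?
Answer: -247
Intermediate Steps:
o - (3 + 3)² = -211 - (3 + 3)² = -211 - 1*6² = -211 - 1*36 = -211 - 36 = -247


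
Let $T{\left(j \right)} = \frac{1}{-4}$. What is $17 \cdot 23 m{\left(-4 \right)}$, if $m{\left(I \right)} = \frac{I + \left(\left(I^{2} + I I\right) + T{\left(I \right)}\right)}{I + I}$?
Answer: $- \frac{43401}{32} \approx -1356.3$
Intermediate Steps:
$T{\left(j \right)} = - \frac{1}{4}$
$m{\left(I \right)} = \frac{- \frac{1}{4} + I + 2 I^{2}}{2 I}$ ($m{\left(I \right)} = \frac{I - \left(\frac{1}{4} - I^{2} - I I\right)}{I + I} = \frac{I + \left(\left(I^{2} + I^{2}\right) - \frac{1}{4}\right)}{2 I} = \left(I + \left(2 I^{2} - \frac{1}{4}\right)\right) \frac{1}{2 I} = \left(I + \left(- \frac{1}{4} + 2 I^{2}\right)\right) \frac{1}{2 I} = \left(- \frac{1}{4} + I + 2 I^{2}\right) \frac{1}{2 I} = \frac{- \frac{1}{4} + I + 2 I^{2}}{2 I}$)
$17 \cdot 23 m{\left(-4 \right)} = 17 \cdot 23 \left(\frac{1}{2} - 4 - \frac{1}{8 \left(-4\right)}\right) = 391 \left(\frac{1}{2} - 4 - - \frac{1}{32}\right) = 391 \left(\frac{1}{2} - 4 + \frac{1}{32}\right) = 391 \left(- \frac{111}{32}\right) = - \frac{43401}{32}$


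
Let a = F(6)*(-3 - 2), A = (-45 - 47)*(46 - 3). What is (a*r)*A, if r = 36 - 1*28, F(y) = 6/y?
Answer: 158240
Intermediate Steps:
A = -3956 (A = -92*43 = -3956)
a = -5 (a = (6/6)*(-3 - 2) = (6*(1/6))*(-5) = 1*(-5) = -5)
r = 8 (r = 36 - 28 = 8)
(a*r)*A = -5*8*(-3956) = -40*(-3956) = 158240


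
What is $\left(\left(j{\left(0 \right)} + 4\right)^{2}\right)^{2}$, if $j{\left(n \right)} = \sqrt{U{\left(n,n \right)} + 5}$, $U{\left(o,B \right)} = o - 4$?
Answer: $625$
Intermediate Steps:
$U{\left(o,B \right)} = -4 + o$
$j{\left(n \right)} = \sqrt{1 + n}$ ($j{\left(n \right)} = \sqrt{\left(-4 + n\right) + 5} = \sqrt{1 + n}$)
$\left(\left(j{\left(0 \right)} + 4\right)^{2}\right)^{2} = \left(\left(\sqrt{1 + 0} + 4\right)^{2}\right)^{2} = \left(\left(\sqrt{1} + 4\right)^{2}\right)^{2} = \left(\left(1 + 4\right)^{2}\right)^{2} = \left(5^{2}\right)^{2} = 25^{2} = 625$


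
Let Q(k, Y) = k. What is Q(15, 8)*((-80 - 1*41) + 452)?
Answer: 4965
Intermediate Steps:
Q(15, 8)*((-80 - 1*41) + 452) = 15*((-80 - 1*41) + 452) = 15*((-80 - 41) + 452) = 15*(-121 + 452) = 15*331 = 4965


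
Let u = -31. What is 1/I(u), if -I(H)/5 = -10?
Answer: 1/50 ≈ 0.020000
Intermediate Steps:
I(H) = 50 (I(H) = -5*(-10) = 50)
1/I(u) = 1/50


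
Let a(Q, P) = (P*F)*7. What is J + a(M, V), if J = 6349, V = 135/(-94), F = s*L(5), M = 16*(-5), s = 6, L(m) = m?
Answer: 284228/47 ≈ 6047.4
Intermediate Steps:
M = -80
F = 30 (F = 6*5 = 30)
V = -135/94 (V = 135*(-1/94) = -135/94 ≈ -1.4362)
a(Q, P) = 210*P (a(Q, P) = (P*30)*7 = (30*P)*7 = 210*P)
J + a(M, V) = 6349 + 210*(-135/94) = 6349 - 14175/47 = 284228/47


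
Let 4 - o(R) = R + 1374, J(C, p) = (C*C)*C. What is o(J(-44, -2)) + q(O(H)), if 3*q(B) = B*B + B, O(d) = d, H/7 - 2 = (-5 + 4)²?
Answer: 83968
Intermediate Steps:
J(C, p) = C³ (J(C, p) = C²*C = C³)
H = 21 (H = 14 + 7*(-5 + 4)² = 14 + 7*(-1)² = 14 + 7*1 = 14 + 7 = 21)
o(R) = -1370 - R (o(R) = 4 - (R + 1374) = 4 - (1374 + R) = 4 + (-1374 - R) = -1370 - R)
q(B) = B/3 + B²/3 (q(B) = (B*B + B)/3 = (B² + B)/3 = (B + B²)/3 = B/3 + B²/3)
o(J(-44, -2)) + q(O(H)) = (-1370 - 1*(-44)³) + (⅓)*21*(1 + 21) = (-1370 - 1*(-85184)) + (⅓)*21*22 = (-1370 + 85184) + 154 = 83814 + 154 = 83968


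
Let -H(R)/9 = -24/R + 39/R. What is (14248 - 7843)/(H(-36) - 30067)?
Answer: -3660/17179 ≈ -0.21305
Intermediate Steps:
H(R) = -135/R (H(R) = -9*(-24/R + 39/R) = -135/R)
(14248 - 7843)/(H(-36) - 30067) = (14248 - 7843)/(-135/(-36) - 30067) = 6405/(-135*(-1/36) - 30067) = 6405/(15/4 - 30067) = 6405/(-120253/4) = 6405*(-4/120253) = -3660/17179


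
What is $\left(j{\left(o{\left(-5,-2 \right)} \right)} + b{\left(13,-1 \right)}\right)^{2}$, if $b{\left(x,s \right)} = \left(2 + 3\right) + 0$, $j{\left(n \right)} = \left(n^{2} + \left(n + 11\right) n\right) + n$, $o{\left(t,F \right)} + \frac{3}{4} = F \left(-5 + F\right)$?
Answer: $\frac{16982641}{64} \approx 2.6535 \cdot 10^{5}$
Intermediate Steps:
$o{\left(t,F \right)} = - \frac{3}{4} + F \left(-5 + F\right)$
$j{\left(n \right)} = n + n^{2} + n \left(11 + n\right)$ ($j{\left(n \right)} = \left(n^{2} + \left(11 + n\right) n\right) + n = \left(n^{2} + n \left(11 + n\right)\right) + n = n + n^{2} + n \left(11 + n\right)$)
$b{\left(x,s \right)} = 5$ ($b{\left(x,s \right)} = 5 + 0 = 5$)
$\left(j{\left(o{\left(-5,-2 \right)} \right)} + b{\left(13,-1 \right)}\right)^{2} = \left(2 \left(- \frac{3}{4} + \left(-2\right)^{2} - -10\right) \left(6 - \left(- \frac{37}{4} - 4\right)\right) + 5\right)^{2} = \left(2 \left(- \frac{3}{4} + 4 + 10\right) \left(6 + \left(- \frac{3}{4} + 4 + 10\right)\right) + 5\right)^{2} = \left(2 \cdot \frac{53}{4} \left(6 + \frac{53}{4}\right) + 5\right)^{2} = \left(2 \cdot \frac{53}{4} \cdot \frac{77}{4} + 5\right)^{2} = \left(\frac{4081}{8} + 5\right)^{2} = \left(\frac{4121}{8}\right)^{2} = \frac{16982641}{64}$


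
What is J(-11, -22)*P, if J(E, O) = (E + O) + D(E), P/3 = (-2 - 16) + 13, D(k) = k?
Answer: 660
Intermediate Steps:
P = -15 (P = 3*((-2 - 16) + 13) = 3*(-18 + 13) = 3*(-5) = -15)
J(E, O) = O + 2*E (J(E, O) = (E + O) + E = O + 2*E)
J(-11, -22)*P = (-22 + 2*(-11))*(-15) = (-22 - 22)*(-15) = -44*(-15) = 660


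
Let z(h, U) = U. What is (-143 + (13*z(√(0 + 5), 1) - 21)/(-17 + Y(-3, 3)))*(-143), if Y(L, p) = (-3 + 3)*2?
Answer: 346489/17 ≈ 20382.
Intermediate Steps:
Y(L, p) = 0 (Y(L, p) = 0*2 = 0)
(-143 + (13*z(√(0 + 5), 1) - 21)/(-17 + Y(-3, 3)))*(-143) = (-143 + (13*1 - 21)/(-17 + 0))*(-143) = (-143 + (13 - 21)/(-17))*(-143) = (-143 - 8*(-1/17))*(-143) = (-143 + 8/17)*(-143) = -2423/17*(-143) = 346489/17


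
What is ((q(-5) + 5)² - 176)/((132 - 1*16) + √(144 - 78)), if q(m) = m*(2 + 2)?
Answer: 2842/6695 - 49*√66/13390 ≈ 0.39477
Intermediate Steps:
q(m) = 4*m (q(m) = m*4 = 4*m)
((q(-5) + 5)² - 176)/((132 - 1*16) + √(144 - 78)) = ((4*(-5) + 5)² - 176)/((132 - 1*16) + √(144 - 78)) = ((-20 + 5)² - 176)/((132 - 16) + √66) = ((-15)² - 176)/(116 + √66) = (225 - 176)/(116 + √66) = 49/(116 + √66)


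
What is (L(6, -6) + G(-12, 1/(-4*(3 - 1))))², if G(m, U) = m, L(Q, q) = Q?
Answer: 36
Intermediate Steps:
(L(6, -6) + G(-12, 1/(-4*(3 - 1))))² = (6 - 12)² = (-6)² = 36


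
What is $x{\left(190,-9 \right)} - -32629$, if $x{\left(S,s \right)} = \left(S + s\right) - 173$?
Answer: $32637$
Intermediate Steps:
$x{\left(S,s \right)} = -173 + S + s$
$x{\left(190,-9 \right)} - -32629 = \left(-173 + 190 - 9\right) - -32629 = 8 + 32629 = 32637$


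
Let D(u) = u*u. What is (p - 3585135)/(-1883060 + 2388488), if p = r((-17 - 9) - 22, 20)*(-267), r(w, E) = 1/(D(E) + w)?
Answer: -420655929/59303552 ≈ -7.0933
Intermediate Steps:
D(u) = u**2
r(w, E) = 1/(w + E**2) (r(w, E) = 1/(E**2 + w) = 1/(w + E**2))
p = -267/352 (p = -267/(((-17 - 9) - 22) + 20**2) = -267/((-26 - 22) + 400) = -267/(-48 + 400) = -267/352 ≈ -0.75852)
(p - 3585135)/(-1883060 + 2388488) = (-267/352 - 3585135)/(-1883060 + 2388488) = -1261967787/352/505428 = -1261967787/352*1/505428 = -420655929/59303552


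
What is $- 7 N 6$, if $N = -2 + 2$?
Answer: $0$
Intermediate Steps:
$N = 0$
$- 7 N 6 = \left(-7\right) 0 \cdot 6 = 0 \cdot 6 = 0$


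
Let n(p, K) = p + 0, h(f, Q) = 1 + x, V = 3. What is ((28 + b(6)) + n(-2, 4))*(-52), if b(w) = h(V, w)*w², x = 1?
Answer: -5096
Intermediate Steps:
h(f, Q) = 2 (h(f, Q) = 1 + 1 = 2)
b(w) = 2*w²
n(p, K) = p
((28 + b(6)) + n(-2, 4))*(-52) = ((28 + 2*6²) - 2)*(-52) = ((28 + 2*36) - 2)*(-52) = ((28 + 72) - 2)*(-52) = (100 - 2)*(-52) = 98*(-52) = -5096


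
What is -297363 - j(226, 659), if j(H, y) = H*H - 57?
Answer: -348382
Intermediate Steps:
j(H, y) = -57 + H**2 (j(H, y) = H**2 - 57 = -57 + H**2)
-297363 - j(226, 659) = -297363 - (-57 + 226**2) = -297363 - (-57 + 51076) = -297363 - 1*51019 = -297363 - 51019 = -348382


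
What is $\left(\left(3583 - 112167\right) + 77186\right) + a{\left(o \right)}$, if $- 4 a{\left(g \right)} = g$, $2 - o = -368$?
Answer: $- \frac{62981}{2} \approx -31491.0$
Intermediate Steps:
$o = 370$ ($o = 2 - -368 = 2 + 368 = 370$)
$a{\left(g \right)} = - \frac{g}{4}$
$\left(\left(3583 - 112167\right) + 77186\right) + a{\left(o \right)} = \left(\left(3583 - 112167\right) + 77186\right) - \frac{185}{2} = \left(-108584 + 77186\right) - \frac{185}{2} = -31398 - \frac{185}{2} = - \frac{62981}{2}$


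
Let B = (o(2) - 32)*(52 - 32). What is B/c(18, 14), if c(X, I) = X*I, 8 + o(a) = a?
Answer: -190/63 ≈ -3.0159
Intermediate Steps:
o(a) = -8 + a
c(X, I) = I*X
B = -760 (B = ((-8 + 2) - 32)*(52 - 32) = (-6 - 32)*20 = -38*20 = -760)
B/c(18, 14) = -760/(14*18) = -760/252 = -760*1/252 = -190/63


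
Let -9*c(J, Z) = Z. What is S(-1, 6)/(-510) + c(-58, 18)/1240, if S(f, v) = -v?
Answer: 107/10540 ≈ 0.010152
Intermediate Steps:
c(J, Z) = -Z/9
S(-1, 6)/(-510) + c(-58, 18)/1240 = -1*6/(-510) - ⅑*18/1240 = -6*(-1/510) - 2*1/1240 = 1/85 - 1/620 = 107/10540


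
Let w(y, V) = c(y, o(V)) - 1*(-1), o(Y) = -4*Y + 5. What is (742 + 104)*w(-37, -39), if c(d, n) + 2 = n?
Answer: 135360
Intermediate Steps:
o(Y) = 5 - 4*Y
c(d, n) = -2 + n
w(y, V) = 4 - 4*V (w(y, V) = (-2 + (5 - 4*V)) - 1*(-1) = (3 - 4*V) + 1 = 4 - 4*V)
(742 + 104)*w(-37, -39) = (742 + 104)*(4 - 4*(-39)) = 846*(4 + 156) = 846*160 = 135360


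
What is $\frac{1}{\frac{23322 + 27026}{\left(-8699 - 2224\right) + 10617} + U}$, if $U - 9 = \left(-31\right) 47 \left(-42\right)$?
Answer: $\frac{153}{9338885} \approx 1.6383 \cdot 10^{-5}$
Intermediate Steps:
$U = 61203$ ($U = 9 + \left(-31\right) 47 \left(-42\right) = 9 - -61194 = 9 + 61194 = 61203$)
$\frac{1}{\frac{23322 + 27026}{\left(-8699 - 2224\right) + 10617} + U} = \frac{1}{\frac{23322 + 27026}{\left(-8699 - 2224\right) + 10617} + 61203} = \frac{1}{\frac{50348}{\left(-8699 - 2224\right) + 10617} + 61203} = \frac{1}{\frac{50348}{-10923 + 10617} + 61203} = \frac{1}{\frac{50348}{-306} + 61203} = \frac{1}{50348 \left(- \frac{1}{306}\right) + 61203} = \frac{1}{- \frac{25174}{153} + 61203} = \frac{1}{\frac{9338885}{153}} = \frac{153}{9338885}$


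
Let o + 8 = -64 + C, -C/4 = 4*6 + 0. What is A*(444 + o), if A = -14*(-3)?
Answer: 11592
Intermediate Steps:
A = 42
C = -96 (C = -4*(4*6 + 0) = -4*(24 + 0) = -4*24 = -96)
o = -168 (o = -8 + (-64 - 96) = -8 - 160 = -168)
A*(444 + o) = 42*(444 - 168) = 42*276 = 11592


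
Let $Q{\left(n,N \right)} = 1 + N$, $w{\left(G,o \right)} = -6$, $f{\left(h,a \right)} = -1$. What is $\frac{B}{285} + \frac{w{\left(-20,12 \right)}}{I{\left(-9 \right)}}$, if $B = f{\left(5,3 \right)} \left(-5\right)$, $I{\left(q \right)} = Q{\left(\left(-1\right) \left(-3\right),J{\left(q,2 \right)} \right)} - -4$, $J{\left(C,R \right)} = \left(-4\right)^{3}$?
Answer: $\frac{401}{3363} \approx 0.11924$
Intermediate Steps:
$J{\left(C,R \right)} = -64$
$I{\left(q \right)} = -59$ ($I{\left(q \right)} = \left(1 - 64\right) - -4 = -63 + 4 = -59$)
$B = 5$ ($B = \left(-1\right) \left(-5\right) = 5$)
$\frac{B}{285} + \frac{w{\left(-20,12 \right)}}{I{\left(-9 \right)}} = \frac{5}{285} - \frac{6}{-59} = 5 \cdot \frac{1}{285} - - \frac{6}{59} = \frac{1}{57} + \frac{6}{59} = \frac{401}{3363}$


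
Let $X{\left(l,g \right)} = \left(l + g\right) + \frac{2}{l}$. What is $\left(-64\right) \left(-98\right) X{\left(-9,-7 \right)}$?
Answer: $- \frac{915712}{9} \approx -1.0175 \cdot 10^{5}$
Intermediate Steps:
$X{\left(l,g \right)} = g + l + \frac{2}{l}$ ($X{\left(l,g \right)} = \left(g + l\right) + \frac{2}{l} = g + l + \frac{2}{l}$)
$\left(-64\right) \left(-98\right) X{\left(-9,-7 \right)} = \left(-64\right) \left(-98\right) \left(-7 - 9 + \frac{2}{-9}\right) = 6272 \left(-7 - 9 + 2 \left(- \frac{1}{9}\right)\right) = 6272 \left(-7 - 9 - \frac{2}{9}\right) = 6272 \left(- \frac{146}{9}\right) = - \frac{915712}{9}$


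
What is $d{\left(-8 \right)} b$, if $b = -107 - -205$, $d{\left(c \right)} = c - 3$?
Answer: $-1078$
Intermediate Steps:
$d{\left(c \right)} = -3 + c$
$b = 98$ ($b = -107 + 205 = 98$)
$d{\left(-8 \right)} b = \left(-3 - 8\right) 98 = \left(-11\right) 98 = -1078$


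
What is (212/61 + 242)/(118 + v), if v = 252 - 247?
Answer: 14974/7503 ≈ 1.9957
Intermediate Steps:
v = 5
(212/61 + 242)/(118 + v) = (212/61 + 242)/(118 + 5) = (212*(1/61) + 242)/123 = (212/61 + 242)*(1/123) = (14974/61)*(1/123) = 14974/7503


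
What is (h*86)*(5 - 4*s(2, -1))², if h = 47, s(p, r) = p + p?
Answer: 489082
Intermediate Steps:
s(p, r) = 2*p
(h*86)*(5 - 4*s(2, -1))² = (47*86)*(5 - 8*2)² = 4042*(5 - 4*4)² = 4042*(5 - 16)² = 4042*(-11)² = 4042*121 = 489082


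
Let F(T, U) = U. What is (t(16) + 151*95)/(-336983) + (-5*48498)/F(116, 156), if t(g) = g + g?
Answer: -13619541747/8761558 ≈ -1554.5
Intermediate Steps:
t(g) = 2*g
(t(16) + 151*95)/(-336983) + (-5*48498)/F(116, 156) = (2*16 + 151*95)/(-336983) - 5*48498/156 = (32 + 14345)*(-1/336983) - 242490*1/156 = 14377*(-1/336983) - 40415/26 = -14377/336983 - 40415/26 = -13619541747/8761558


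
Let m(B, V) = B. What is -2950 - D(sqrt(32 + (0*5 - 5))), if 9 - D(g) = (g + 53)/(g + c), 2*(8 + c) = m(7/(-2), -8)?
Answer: -1077017/363 - 1004*sqrt(3)/363 ≈ -2971.8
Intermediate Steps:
c = -39/4 (c = -8 + (7/(-2))/2 = -8 + (7*(-1/2))/2 = -8 + (1/2)*(-7/2) = -8 - 7/4 = -39/4 ≈ -9.7500)
D(g) = 9 - (53 + g)/(-39/4 + g) (D(g) = 9 - (g + 53)/(g - 39/4) = 9 - (53 + g)/(-39/4 + g))
-2950 - D(sqrt(32 + (0*5 - 5))) = -2950 - (-563 + 32*sqrt(32 + (0*5 - 5)))/(-39 + 4*sqrt(32 + (0*5 - 5))) = -2950 - (-563 + 32*sqrt(32 + (0 - 5)))/(-39 + 4*sqrt(32 + (0 - 5))) = -2950 - (-563 + 32*sqrt(32 - 5))/(-39 + 4*sqrt(32 - 5)) = -2950 - (-563 + 32*sqrt(27))/(-39 + 4*sqrt(27)) = -2950 - (-563 + 32*(3*sqrt(3)))/(-39 + 4*(3*sqrt(3))) = -2950 - (-563 + 96*sqrt(3))/(-39 + 12*sqrt(3))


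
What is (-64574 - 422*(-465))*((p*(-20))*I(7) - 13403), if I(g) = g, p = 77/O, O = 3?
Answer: -6713007784/3 ≈ -2.2377e+9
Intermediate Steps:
p = 77/3 ≈ 25.667
(-64574 - 422*(-465))*((p*(-20))*I(7) - 13403) = (-64574 - 422*(-465))*(((77/3)*(-20))*7 - 13403) = (-64574 + 196230)*(-1540/3*7 - 13403) = 131656*(-10780/3 - 13403) = 131656*(-50989/3) = -6713007784/3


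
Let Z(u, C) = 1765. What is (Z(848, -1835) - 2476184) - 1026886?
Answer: -3501305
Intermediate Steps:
(Z(848, -1835) - 2476184) - 1026886 = (1765 - 2476184) - 1026886 = -2474419 - 1026886 = -3501305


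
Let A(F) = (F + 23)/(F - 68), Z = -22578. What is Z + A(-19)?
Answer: -1964290/87 ≈ -22578.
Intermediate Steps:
A(F) = (23 + F)/(-68 + F)
Z + A(-19) = -22578 + (23 - 19)/(-68 - 19) = -22578 + 4/(-87) = -22578 - 1/87*4 = -22578 - 4/87 = -1964290/87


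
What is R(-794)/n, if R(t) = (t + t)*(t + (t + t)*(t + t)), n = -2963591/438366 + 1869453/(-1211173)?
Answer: 2125483674157161214800/4408926036041 ≈ 4.8209e+8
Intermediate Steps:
n = -4408926036041/530937063318 (n = -2963591*1/438366 + 1869453*(-1/1211173) = -2963591/438366 - 1869453/1211173 = -4408926036041/530937063318 ≈ -8.3040)
R(t) = 2*t*(t + 4*t²) (R(t) = (2*t)*(t + (2*t)*(2*t)) = (2*t)*(t + 4*t²) = 2*t*(t + 4*t²))
R(-794)/n = ((-794)²*(2 + 8*(-794)))/(-4408926036041/530937063318) = (630436*(2 - 6352))*(-530937063318/4408926036041) = (630436*(-6350))*(-530937063318/4408926036041) = -4003268600*(-530937063318/4408926036041) = 2125483674157161214800/4408926036041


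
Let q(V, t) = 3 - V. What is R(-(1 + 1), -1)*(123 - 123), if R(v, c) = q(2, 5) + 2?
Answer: 0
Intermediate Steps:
R(v, c) = 3 (R(v, c) = (3 - 1*2) + 2 = (3 - 2) + 2 = 1 + 2 = 3)
R(-(1 + 1), -1)*(123 - 123) = 3*(123 - 123) = 3*0 = 0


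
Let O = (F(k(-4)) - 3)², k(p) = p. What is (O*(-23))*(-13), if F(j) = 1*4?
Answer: 299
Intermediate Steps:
F(j) = 4
O = 1 (O = (4 - 3)² = 1² = 1)
(O*(-23))*(-13) = (1*(-23))*(-13) = -23*(-13) = 299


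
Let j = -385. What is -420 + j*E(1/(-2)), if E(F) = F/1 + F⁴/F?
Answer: -1435/8 ≈ -179.38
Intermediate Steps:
E(F) = F + F³ (E(F) = F*1 + F³ = F + F³)
-420 + j*E(1/(-2)) = -420 - 385*(1/(-2) + (1/(-2))³) = -420 - 385*(-½ + (-½)³) = -420 - 385*(-½ - ⅛) = -420 - 385*(-5/8) = -420 + 1925/8 = -1435/8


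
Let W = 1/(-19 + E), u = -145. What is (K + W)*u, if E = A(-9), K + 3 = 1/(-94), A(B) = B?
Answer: 581305/1316 ≈ 441.72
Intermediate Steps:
K = -283/94 (K = -3 + 1/(-94) = -3 - 1/94 = -283/94 ≈ -3.0106)
E = -9
W = -1/28 (W = 1/(-19 - 9) = 1/(-28) = -1/28 ≈ -0.035714)
(K + W)*u = (-283/94 - 1/28)*(-145) = -4009/1316*(-145) = 581305/1316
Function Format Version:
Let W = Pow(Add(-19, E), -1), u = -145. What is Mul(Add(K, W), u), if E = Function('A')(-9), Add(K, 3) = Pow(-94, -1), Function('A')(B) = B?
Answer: Rational(581305, 1316) ≈ 441.72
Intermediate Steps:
K = Rational(-283, 94) (K = Add(-3, Pow(-94, -1)) = Add(-3, Rational(-1, 94)) = Rational(-283, 94) ≈ -3.0106)
E = -9
W = Rational(-1, 28) (W = Pow(Add(-19, -9), -1) = Pow(-28, -1) = Rational(-1, 28) ≈ -0.035714)
Mul(Add(K, W), u) = Mul(Add(Rational(-283, 94), Rational(-1, 28)), -145) = Mul(Rational(-4009, 1316), -145) = Rational(581305, 1316)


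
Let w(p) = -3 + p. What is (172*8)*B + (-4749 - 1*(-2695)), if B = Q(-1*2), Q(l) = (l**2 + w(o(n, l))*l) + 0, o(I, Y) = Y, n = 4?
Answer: 17210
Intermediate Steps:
Q(l) = l**2 + l*(-3 + l) (Q(l) = (l**2 + (-3 + l)*l) + 0 = (l**2 + l*(-3 + l)) + 0 = l**2 + l*(-3 + l))
B = 14 (B = (-1*2)*(-3 + 2*(-1*2)) = -2*(-3 + 2*(-2)) = -2*(-3 - 4) = -2*(-7) = 14)
(172*8)*B + (-4749 - 1*(-2695)) = (172*8)*14 + (-4749 - 1*(-2695)) = 1376*14 + (-4749 + 2695) = 19264 - 2054 = 17210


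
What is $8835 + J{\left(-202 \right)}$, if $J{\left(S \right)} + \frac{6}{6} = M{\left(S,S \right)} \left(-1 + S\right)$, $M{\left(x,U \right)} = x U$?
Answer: $-8274378$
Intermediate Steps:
$M{\left(x,U \right)} = U x$
$J{\left(S \right)} = -1 + S^{2} \left(-1 + S\right)$ ($J{\left(S \right)} = -1 + S S \left(-1 + S\right) = -1 + S^{2} \left(-1 + S\right)$)
$8835 + J{\left(-202 \right)} = 8835 - \left(40805 + 8242408\right) = 8835 - 8283213 = -8274378$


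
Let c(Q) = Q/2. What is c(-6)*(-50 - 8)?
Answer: 174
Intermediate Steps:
c(Q) = Q/2 (c(Q) = Q*(½) = Q/2)
c(-6)*(-50 - 8) = ((½)*(-6))*(-50 - 8) = -3*(-58) = 174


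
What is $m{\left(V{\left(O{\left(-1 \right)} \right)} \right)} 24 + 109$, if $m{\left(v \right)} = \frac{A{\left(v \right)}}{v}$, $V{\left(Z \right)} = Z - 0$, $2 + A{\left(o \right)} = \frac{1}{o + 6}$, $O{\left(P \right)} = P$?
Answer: $\frac{761}{5} \approx 152.2$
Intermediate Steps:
$A{\left(o \right)} = -2 + \frac{1}{6 + o}$ ($A{\left(o \right)} = -2 + \frac{1}{o + 6} = -2 + \frac{1}{6 + o}$)
$V{\left(Z \right)} = Z$ ($V{\left(Z \right)} = Z + 0 = Z$)
$m{\left(v \right)} = \frac{-11 - 2 v}{v \left(6 + v\right)}$ ($m{\left(v \right)} = \frac{\frac{1}{6 + v} \left(-11 - 2 v\right)}{v} = \frac{-11 - 2 v}{v \left(6 + v\right)}$)
$m{\left(V{\left(O{\left(-1 \right)} \right)} \right)} 24 + 109 = \frac{-11 - -2}{\left(-1\right) \left(6 - 1\right)} 24 + 109 = - \frac{-11 + 2}{5} \cdot 24 + 109 = \left(-1\right) \frac{1}{5} \left(-9\right) 24 + 109 = \frac{9}{5} \cdot 24 + 109 = \frac{216}{5} + 109 = \frac{761}{5}$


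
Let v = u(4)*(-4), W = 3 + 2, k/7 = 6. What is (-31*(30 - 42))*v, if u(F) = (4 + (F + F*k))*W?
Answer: -1309440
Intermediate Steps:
k = 42 (k = 7*6 = 42)
W = 5
u(F) = 20 + 215*F (u(F) = (4 + (F + F*42))*5 = (4 + (F + 42*F))*5 = (4 + 43*F)*5 = 20 + 215*F)
v = -3520 (v = (20 + 215*4)*(-4) = (20 + 860)*(-4) = 880*(-4) = -3520)
(-31*(30 - 42))*v = -31*(30 - 42)*(-3520) = -31*(-12)*(-3520) = 372*(-3520) = -1309440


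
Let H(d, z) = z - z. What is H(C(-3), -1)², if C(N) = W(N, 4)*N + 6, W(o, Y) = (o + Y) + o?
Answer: 0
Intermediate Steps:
W(o, Y) = Y + 2*o (W(o, Y) = (Y + o) + o = Y + 2*o)
C(N) = 6 + N*(4 + 2*N) (C(N) = (4 + 2*N)*N + 6 = N*(4 + 2*N) + 6 = 6 + N*(4 + 2*N))
H(d, z) = 0
H(C(-3), -1)² = 0² = 0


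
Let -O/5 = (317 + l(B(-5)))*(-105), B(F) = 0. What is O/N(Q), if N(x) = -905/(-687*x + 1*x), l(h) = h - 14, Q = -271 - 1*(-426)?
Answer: 3382888950/181 ≈ 1.8690e+7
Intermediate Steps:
Q = 155 (Q = -271 + 426 = 155)
l(h) = -14 + h
N(x) = 905/(686*x) (N(x) = -905/(-687*x + x) = -905*(-1/(686*x)) = -(-905)/(686*x) = 905/(686*x))
O = 159075 (O = -5*(317 + (-14 + 0))*(-105) = -5*(317 - 14)*(-105) = -1515*(-105) = -5*(-31815) = 159075)
O/N(Q) = 159075/(((905/686)/155)) = 159075/(((905/686)*(1/155))) = 159075/(181/21266) = 159075*(21266/181) = 3382888950/181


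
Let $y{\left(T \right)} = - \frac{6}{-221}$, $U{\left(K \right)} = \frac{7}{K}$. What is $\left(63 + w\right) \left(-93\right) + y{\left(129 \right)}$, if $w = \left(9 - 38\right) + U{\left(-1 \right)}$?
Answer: $- \frac{554925}{221} \approx -2511.0$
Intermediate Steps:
$y{\left(T \right)} = \frac{6}{221}$ ($y{\left(T \right)} = \left(-6\right) \left(- \frac{1}{221}\right) = \frac{6}{221}$)
$w = -36$ ($w = \left(9 - 38\right) + \frac{7}{-1} = -29 + 7 \left(-1\right) = -29 - 7 = -36$)
$\left(63 + w\right) \left(-93\right) + y{\left(129 \right)} = \left(63 - 36\right) \left(-93\right) + \frac{6}{221} = 27 \left(-93\right) + \frac{6}{221} = -2511 + \frac{6}{221} = - \frac{554925}{221}$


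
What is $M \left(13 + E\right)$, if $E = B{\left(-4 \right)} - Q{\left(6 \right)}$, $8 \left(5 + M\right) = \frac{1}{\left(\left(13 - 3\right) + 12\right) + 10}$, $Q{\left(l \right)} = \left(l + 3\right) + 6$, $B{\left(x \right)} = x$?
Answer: $\frac{3837}{128} \approx 29.977$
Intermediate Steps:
$Q{\left(l \right)} = 9 + l$ ($Q{\left(l \right)} = \left(3 + l\right) + 6 = 9 + l$)
$M = - \frac{1279}{256}$ ($M = -5 + \frac{1}{8 \left(\left(\left(13 - 3\right) + 12\right) + 10\right)} = -5 + \frac{1}{8 \left(\left(10 + 12\right) + 10\right)} = -5 + \frac{1}{8 \left(22 + 10\right)} = -5 + \frac{1}{8 \cdot 32} = -5 + \frac{1}{8} \cdot \frac{1}{32} = -5 + \frac{1}{256} = - \frac{1279}{256} \approx -4.9961$)
$E = -19$ ($E = -4 - \left(9 + 6\right) = -4 - 15 = -19$)
$M \left(13 + E\right) = - \frac{1279 \left(13 - 19\right)}{256} = \left(- \frac{1279}{256}\right) \left(-6\right) = \frac{3837}{128}$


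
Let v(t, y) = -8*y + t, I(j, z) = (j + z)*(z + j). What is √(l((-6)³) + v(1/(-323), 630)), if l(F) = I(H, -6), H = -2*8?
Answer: I*√475323247/323 ≈ 67.498*I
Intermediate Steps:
H = -16
I(j, z) = (j + z)² (I(j, z) = (j + z)*(j + z) = (j + z)²)
l(F) = 484 (l(F) = (-16 - 6)² = (-22)² = 484)
v(t, y) = t - 8*y
√(l((-6)³) + v(1/(-323), 630)) = √(484 + (1/(-323) - 8*630)) = √(484 + (-1/323 - 5040)) = √(484 - 1627921/323) = √(-1471589/323) = I*√475323247/323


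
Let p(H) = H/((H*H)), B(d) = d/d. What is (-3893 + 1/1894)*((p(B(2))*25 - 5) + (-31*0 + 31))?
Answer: -376040391/1894 ≈ -1.9854e+5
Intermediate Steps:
B(d) = 1
p(H) = 1/H (p(H) = H/(H²) = H/H² = 1/H)
(-3893 + 1/1894)*((p(B(2))*25 - 5) + (-31*0 + 31)) = (-3893 + 1/1894)*((25/1 - 5) + (-31*0 + 31)) = (-3893 + 1/1894)*((1*25 - 5) + (0 + 31)) = -7373341*((25 - 5) + 31)/1894 = -7373341*(20 + 31)/1894 = -7373341/1894*51 = -376040391/1894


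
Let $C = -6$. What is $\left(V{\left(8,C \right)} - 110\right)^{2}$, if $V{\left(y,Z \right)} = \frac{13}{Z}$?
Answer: $\frac{452929}{36} \approx 12581.0$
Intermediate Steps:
$\left(V{\left(8,C \right)} - 110\right)^{2} = \left(\frac{13}{-6} - 110\right)^{2} = \left(13 \left(- \frac{1}{6}\right) - 110\right)^{2} = \left(- \frac{13}{6} - 110\right)^{2} = \left(- \frac{673}{6}\right)^{2} = \frac{452929}{36}$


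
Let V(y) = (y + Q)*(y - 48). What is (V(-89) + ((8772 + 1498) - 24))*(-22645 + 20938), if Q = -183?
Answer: -81099570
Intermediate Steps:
V(y) = (-183 + y)*(-48 + y) (V(y) = (y - 183)*(y - 48) = (-183 + y)*(-48 + y))
(V(-89) + ((8772 + 1498) - 24))*(-22645 + 20938) = ((8784 + (-89)**2 - 231*(-89)) + ((8772 + 1498) - 24))*(-22645 + 20938) = ((8784 + 7921 + 20559) + (10270 - 24))*(-1707) = (37264 + 10246)*(-1707) = 47510*(-1707) = -81099570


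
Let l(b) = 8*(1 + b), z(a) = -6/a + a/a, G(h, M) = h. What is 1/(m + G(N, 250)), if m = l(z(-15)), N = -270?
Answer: -5/1254 ≈ -0.0039872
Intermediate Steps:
z(a) = 1 - 6/a (z(a) = -6/a + 1 = 1 - 6/a)
l(b) = 8 + 8*b
m = 96/5 (m = 8 + 8*((-6 - 15)/(-15)) = 8 + 8*(-1/15*(-21)) = 8 + 8*(7/5) = 8 + 56/5 = 96/5 ≈ 19.200)
1/(m + G(N, 250)) = 1/(96/5 - 270) = 1/(-1254/5) = -5/1254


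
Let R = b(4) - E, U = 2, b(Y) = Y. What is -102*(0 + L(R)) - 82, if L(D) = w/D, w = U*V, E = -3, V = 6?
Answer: -1798/7 ≈ -256.86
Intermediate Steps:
w = 12 (w = 2*6 = 12)
R = 7 (R = 4 - 1*(-3) = 4 + 3 = 7)
L(D) = 12/D
-102*(0 + L(R)) - 82 = -102*(0 + 12/7) - 82 = -102*12/7 - 82 = -1224/7 - 82 = -1798/7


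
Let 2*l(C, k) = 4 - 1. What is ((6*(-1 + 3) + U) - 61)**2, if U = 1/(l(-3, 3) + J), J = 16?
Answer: 2934369/1225 ≈ 2395.4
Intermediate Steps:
l(C, k) = 3/2 (l(C, k) = (4 - 1)/2 = (1/2)*3 = 3/2)
U = 2/35 (U = 1/(3/2 + 16) = 1/(35/2) = 2/35 ≈ 0.057143)
((6*(-1 + 3) + U) - 61)**2 = ((6*(-1 + 3) + 2/35) - 61)**2 = ((6*2 + 2/35) - 61)**2 = ((12 + 2/35) - 61)**2 = (422/35 - 61)**2 = (-1713/35)**2 = 2934369/1225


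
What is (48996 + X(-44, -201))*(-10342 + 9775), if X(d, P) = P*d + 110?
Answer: -32857650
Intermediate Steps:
X(d, P) = 110 + P*d
(48996 + X(-44, -201))*(-10342 + 9775) = (48996 + (110 - 201*(-44)))*(-10342 + 9775) = (48996 + (110 + 8844))*(-567) = (48996 + 8954)*(-567) = 57950*(-567) = -32857650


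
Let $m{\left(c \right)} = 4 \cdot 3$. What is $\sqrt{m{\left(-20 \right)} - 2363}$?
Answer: $i \sqrt{2351} \approx 48.487 i$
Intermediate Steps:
$m{\left(c \right)} = 12$
$\sqrt{m{\left(-20 \right)} - 2363} = \sqrt{12 - 2363} = \sqrt{-2351} = i \sqrt{2351}$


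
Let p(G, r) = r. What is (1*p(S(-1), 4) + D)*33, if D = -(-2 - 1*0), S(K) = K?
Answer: 198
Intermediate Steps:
D = 2 (D = -(-2 + 0) = -1*(-2) = 2)
(1*p(S(-1), 4) + D)*33 = (1*4 + 2)*33 = (4 + 2)*33 = 6*33 = 198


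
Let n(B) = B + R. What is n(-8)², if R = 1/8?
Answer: 3969/64 ≈ 62.016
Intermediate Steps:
R = ⅛ ≈ 0.12500
n(B) = ⅛ + B (n(B) = B + ⅛ = ⅛ + B)
n(-8)² = (⅛ - 8)² = (-63/8)² = 3969/64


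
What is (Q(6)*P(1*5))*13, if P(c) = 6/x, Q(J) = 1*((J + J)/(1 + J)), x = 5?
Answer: 936/35 ≈ 26.743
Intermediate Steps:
Q(J) = 2*J/(1 + J) (Q(J) = 1*((2*J)/(1 + J)) = 1*(2*J/(1 + J)) = 2*J/(1 + J))
P(c) = 6/5
(Q(6)*P(1*5))*13 = ((2*6/(1 + 6))*(6/5))*13 = ((2*6/7)*(6/5))*13 = ((2*6*(⅐))*(6/5))*13 = ((12/7)*(6/5))*13 = (72/35)*13 = 936/35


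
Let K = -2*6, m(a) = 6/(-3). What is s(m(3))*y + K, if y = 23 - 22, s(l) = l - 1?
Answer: -15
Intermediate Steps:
m(a) = -2 (m(a) = 6*(-⅓) = -2)
s(l) = -1 + l
K = -12
y = 1
s(m(3))*y + K = (-1 - 2)*1 - 12 = -3*1 - 12 = -3 - 12 = -15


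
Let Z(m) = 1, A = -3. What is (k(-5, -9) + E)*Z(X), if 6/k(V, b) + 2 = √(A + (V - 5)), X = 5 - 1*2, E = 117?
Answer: 1977/17 - 6*I*√13/17 ≈ 116.29 - 1.2725*I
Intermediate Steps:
X = 3 (X = 5 - 2 = 3)
k(V, b) = 6/(-2 + √(-8 + V)) (k(V, b) = 6/(-2 + √(-3 + (V - 5))) = 6/(-2 + √(-3 + (-5 + V))) = 6/(-2 + √(-8 + V)))
(k(-5, -9) + E)*Z(X) = (6/(-2 + √(-8 - 5)) + 117)*1 = (6/(-2 + √(-13)) + 117)*1 = (6/(-2 + I*√13) + 117)*1 = (117 + 6/(-2 + I*√13))*1 = 117 + 6/(-2 + I*√13)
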